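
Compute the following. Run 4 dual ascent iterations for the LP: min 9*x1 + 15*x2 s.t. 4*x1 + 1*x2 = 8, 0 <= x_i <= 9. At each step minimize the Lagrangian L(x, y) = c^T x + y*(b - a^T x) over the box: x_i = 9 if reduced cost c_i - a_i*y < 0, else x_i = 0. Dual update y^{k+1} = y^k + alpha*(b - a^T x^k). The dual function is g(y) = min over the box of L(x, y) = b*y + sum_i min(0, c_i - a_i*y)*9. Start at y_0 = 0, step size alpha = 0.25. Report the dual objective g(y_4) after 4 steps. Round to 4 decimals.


Dual ascent for LP: min 9*x1 + 15*x2, 4*x1 + 1*x2 = 8, 0 <= x_i <= 9
Step 1: y^k = 0.0, reduced costs: (9.0, 15.0)
  x^k = (0.0, 0.0), subgradient = b - a^T x = 8.0
  y^{k+1} = 0.0 + 0.25*8.0 = 2.0
Step 2: y^k = 2.0, reduced costs: (1.0, 13.0)
  x^k = (0.0, 0.0), subgradient = b - a^T x = 8.0
  y^{k+1} = 2.0 + 0.25*8.0 = 4.0
Step 3: y^k = 4.0, reduced costs: (-7.0, 11.0)
  x^k = (9.0, 0.0), subgradient = b - a^T x = -28.0
  y^{k+1} = 4.0 + 0.25*-28.0 = -3.0
Step 4: y^k = -3.0, reduced costs: (21.0, 18.0)
  x^k = (0.0, 0.0), subgradient = b - a^T x = 8.0
  y^{k+1} = -3.0 + 0.25*8.0 = -1.0
Dual objective at y_4 = -1.0: reduced costs (13.0, 16.0), box minimizer x = (0.0, 0.0)
g(y_4) = b*y + (c1 - a1*y)*x1 + (c2 - a2*y)*x2 = 8*(-1.0) + 13.0*0.0 + 16.0*0.0 = -8.0 + 0.0 + 0.0 = -8.0


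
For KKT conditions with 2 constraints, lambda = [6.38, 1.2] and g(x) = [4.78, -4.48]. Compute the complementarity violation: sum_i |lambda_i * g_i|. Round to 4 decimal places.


KKT complementary slackness check:
lambda_1 * g_1 = 6.38 * 4.78 = 30.4964
lambda_2 * g_2 = 1.2 * -4.48 = -5.376
Total violation = 30.4964 + 5.376 = 35.8724


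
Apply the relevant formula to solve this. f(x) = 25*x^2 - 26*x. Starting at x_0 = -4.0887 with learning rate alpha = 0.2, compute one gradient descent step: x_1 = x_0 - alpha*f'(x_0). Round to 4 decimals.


We compute the gradient at x_0 and apply the update.
f'(x) = 50*x - 26
f'(-4.0887) = 50*-4.0887 - 26 = -230.435
x_1 = -4.0887 - 0.2*-230.435 = 41.9983


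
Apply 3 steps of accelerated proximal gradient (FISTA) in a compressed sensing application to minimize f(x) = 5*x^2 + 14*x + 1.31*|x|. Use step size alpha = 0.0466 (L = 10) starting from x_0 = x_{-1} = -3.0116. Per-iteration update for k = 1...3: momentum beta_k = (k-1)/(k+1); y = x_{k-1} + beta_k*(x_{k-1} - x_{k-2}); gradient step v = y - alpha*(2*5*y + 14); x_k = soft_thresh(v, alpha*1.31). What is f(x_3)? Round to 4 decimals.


FISTA on f(x) = 5*x^2 + 14*x + 1.31*|x|
L = 10, alpha = 0.0466
Iteration 1: beta = 0.0, y = -3.0116 + 0.0*(-3.0116 + 3.0116) = -3.0116
  grad(y) = -16.116, v = y - alpha*grad = -2.2606
  prox(v) = soft_thresh(-2.2606, 0.061) = -2.1995
Iteration 2: beta = 0.3333, y = -2.1995 + 0.3333*(-2.1995 + 3.0116) = -1.9289
  grad(y) = -5.2886, v = y - alpha*grad = -1.6824
  prox(v) = soft_thresh(-1.6824, 0.061) = -1.6214
Iteration 3: beta = 0.5, y = -1.6214 + 0.5*(-1.6214 + 2.1995) = -1.3323
  grad(y) = 0.6772, v = y - alpha*grad = -1.3638
  prox(v) = soft_thresh(-1.3638, 0.061) = -1.3028
f(x_3) = 5*(-1.3028)^2 + 14*(-1.3028) + 1.31*|-1.3028| = -8.0461


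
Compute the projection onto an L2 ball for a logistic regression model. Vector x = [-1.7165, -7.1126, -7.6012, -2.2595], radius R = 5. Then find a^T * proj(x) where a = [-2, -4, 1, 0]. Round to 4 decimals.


Step 1: Compute ||x|| (intermediates to 6 decimals).
||x|| = sqrt((-1.7165)^2 + (-7.1126)^2 + (-7.6012)^2 + (-2.2595)^2) = 10.789765
Step 2: Project.
Since ||x|| > R, scale = R/||x|| = 5/10.789765 = 0.463402, proj(x) = scale * x
proj(x) = [-0.79543, -3.295993, -3.522411, -1.047057]
Step 3: Dot product.
a^T * proj(x) = -2*(-0.79543) - 4*(-3.295993) + 1*(-3.522411) + 0*(-1.047057) = 11.2524


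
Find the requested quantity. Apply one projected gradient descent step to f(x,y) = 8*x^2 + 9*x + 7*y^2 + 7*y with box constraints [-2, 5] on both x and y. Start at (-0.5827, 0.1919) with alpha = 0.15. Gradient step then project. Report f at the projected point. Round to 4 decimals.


Step 1: Compute gradient at (-0.5827, 0.1919).
grad_x = 2*8*-0.5827 + 9 = -0.3232
grad_y = 2*7*0.1919 + 7 = 9.6866
Step 2: Gradient step.
x_raw = -0.5827 - 0.15*-0.3232 = -0.5342
y_raw = 0.1919 - 0.15*9.6866 = -1.2611
Step 3: Project onto [-2, 5].
x_proj = clip(-0.5342) = -0.5342
y_proj = clip(-1.2611) = -1.2611
Step 4: Evaluate f.
f(-0.5342, -1.2611) = -0.22


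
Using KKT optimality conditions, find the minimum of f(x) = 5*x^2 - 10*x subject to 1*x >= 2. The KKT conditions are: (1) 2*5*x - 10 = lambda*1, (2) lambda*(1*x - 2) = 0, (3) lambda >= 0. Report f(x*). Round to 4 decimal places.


Step 1: Try lambda = 0 (constraint inactive).
x_unc = 10/(2*5) = 1.0
Check: 1*1.0 = 1.0 < 2 -- violated!
Step 2: Constraint must be active: 1*x = 2
x* = 2/1 = 2.0
lambda = (2*5*2.0 - 10)/1 = 10.0
Step 3: Compute optimal value.
f(x*) = 5*2.0^2 - 10*2.0 = 0.0


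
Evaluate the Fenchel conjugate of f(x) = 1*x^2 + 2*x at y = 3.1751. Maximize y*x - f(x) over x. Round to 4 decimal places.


f*(y) = sup_x {y*x - a*x^2 - b*x} = sup_x {(y-b)*x - a*x^2}
FOC: (y - b) - 2a*x = 0 => x* = (y - b)/(2a)
x* = (3.1751 - 2)/(2*1) = 0.5876
f*(3.1751) = (y-b)^2/(4a) = (3.1751 - 2)^2/(4*1)
= 1.3809/4 = 0.3452


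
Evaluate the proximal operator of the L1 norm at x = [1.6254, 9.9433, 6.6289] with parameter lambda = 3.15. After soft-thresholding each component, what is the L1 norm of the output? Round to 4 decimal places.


Soft-thresholding with lambda = 3.15:
prox(1.6254) = sign(1.6254)*max(|1.6254| - 3.15, 0) = 0.0
prox(9.9433) = sign(9.9433)*max(|9.9433| - 3.15, 0) = 6.7933
prox(6.6289) = sign(6.6289)*max(|6.6289| - 3.15, 0) = 3.4789
prox(x) = [0.0, 6.7933, 3.4789]
||prox(x)||_1 = 0.0 + 6.7933 + 3.4789 = 10.2722


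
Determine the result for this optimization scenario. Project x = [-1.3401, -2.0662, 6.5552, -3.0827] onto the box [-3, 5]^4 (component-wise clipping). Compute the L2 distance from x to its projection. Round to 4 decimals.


Project each component onto [-3, 5].
clip(-1.3401) = -1.3401, clip(-2.0662) = -2.0662, clip(6.5552) = 5.0, clip(-3.0827) = -3.0
Projection = [-1.3401, -2.0662, 5.0, -3.0]
Squared diffs: [0.0, 0.0, 2.4186, 0.0068]
Distance = sqrt(2.4254) = 1.5574


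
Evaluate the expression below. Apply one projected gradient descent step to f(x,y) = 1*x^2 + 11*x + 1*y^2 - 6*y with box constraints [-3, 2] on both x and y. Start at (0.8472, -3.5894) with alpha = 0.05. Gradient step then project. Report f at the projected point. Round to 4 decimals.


Step 1: Compute gradient at (0.8472, -3.5894).
grad_x = 2*1*0.8472 + 11 = 12.6944
grad_y = 2*1*-3.5894 - 6 = -13.1788
Step 2: Gradient step.
x_raw = 0.8472 - 0.05*12.6944 = 0.2125
y_raw = -3.5894 - 0.05*-13.1788 = -2.9305
Step 3: Project onto [-3, 2].
x_proj = clip(0.2125) = 0.2125
y_proj = clip(-2.9305) = -2.9305
Step 4: Evaluate f.
f(0.2125, -2.9305) = 28.5528


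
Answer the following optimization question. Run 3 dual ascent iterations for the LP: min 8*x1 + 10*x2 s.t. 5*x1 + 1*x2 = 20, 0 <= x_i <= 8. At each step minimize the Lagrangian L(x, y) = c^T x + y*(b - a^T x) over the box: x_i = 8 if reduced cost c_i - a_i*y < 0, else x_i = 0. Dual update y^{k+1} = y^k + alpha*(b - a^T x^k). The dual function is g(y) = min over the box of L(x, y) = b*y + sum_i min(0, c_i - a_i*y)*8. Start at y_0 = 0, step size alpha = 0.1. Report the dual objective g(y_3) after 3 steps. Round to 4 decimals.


Dual ascent for LP: min 8*x1 + 10*x2, 5*x1 + 1*x2 = 20, 0 <= x_i <= 8
Step 1: y^k = 0.0, reduced costs: (8.0, 10.0)
  x^k = (0.0, 0.0), subgradient = b - a^T x = 20.0
  y^{k+1} = 0.0 + 0.1*20.0 = 2.0
Step 2: y^k = 2.0, reduced costs: (-2.0, 8.0)
  x^k = (8.0, 0.0), subgradient = b - a^T x = -20.0
  y^{k+1} = 2.0 + 0.1*-20.0 = 0.0
Step 3: y^k = 0.0, reduced costs: (8.0, 10.0)
  x^k = (0.0, 0.0), subgradient = b - a^T x = 20.0
  y^{k+1} = 0.0 + 0.1*20.0 = 2.0
Dual objective at y_3 = 2.0: reduced costs (-2.0, 8.0), box minimizer x = (8.0, 0.0)
g(y_3) = b*y + (c1 - a1*y)*x1 + (c2 - a2*y)*x2 = 20*2.0 + (-2.0)*8.0 + 8.0*0.0 = 40.0 - 16.0 + 0.0 = 24.0


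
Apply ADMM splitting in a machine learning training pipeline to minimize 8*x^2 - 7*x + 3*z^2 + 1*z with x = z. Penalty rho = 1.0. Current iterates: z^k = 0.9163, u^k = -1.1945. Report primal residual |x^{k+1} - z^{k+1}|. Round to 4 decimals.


ADMM iteration with rho = 1.0, z^k = 0.9163, u^k = -1.1945
Step 1: x-update.
Minimize 8*x^2 - 7*x + (1.0/2)*(x - 0.9163 - 1.1945)^2
FOC: (2*8 + 1.0)*x = 7 + 1.0*(0.9163 + 1.1945)
x^{k+1} = 0.5359
Step 2: z-update.
Minimize 3*z^2 + 1*z + (1.0/2)*(0.5359 - z - 1.1945)^2
FOC: (2*3 + 1.0)*z = -1 + 1.0*(0.5359 - 1.1945)
z^{k+1} = -0.2369
Step 3: u-update.
u^{k+1} = -1.1945 + 0.5359 + 0.2369 = -0.4216
Step 4: Primal residual = |0.5359 + 0.2369| = 0.7729


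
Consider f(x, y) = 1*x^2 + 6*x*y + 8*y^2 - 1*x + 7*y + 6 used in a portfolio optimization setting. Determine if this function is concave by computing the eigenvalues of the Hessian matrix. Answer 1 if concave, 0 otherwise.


The Hessian of f(x,y) = 1*x^2 + 6*x*y + 8*y^2 - 1*x + 7*y + 6 is:
H = [[2, 6], [6, 16]]
Trace = 2 + 16 = 18
Determinant = 2*16 - (6)^2 = -4
Discriminant = (18)^2 - 4*-4 = 340.0
Eigenvalues: lambda_1 = -0.2195, lambda_2 = 18.2195
The function is not concave.

0


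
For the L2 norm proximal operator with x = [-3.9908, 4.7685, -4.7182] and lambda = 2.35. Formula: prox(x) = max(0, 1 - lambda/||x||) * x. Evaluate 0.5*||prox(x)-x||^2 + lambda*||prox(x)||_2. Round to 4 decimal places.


Step 1: Compute ||x||.
||x|| = 7.8055
Step 2: Compute scaling factor.
scale = max(0, 1 - 2.35/7.8055) = 0.6989
Step 3: prox(x) = [-2.7893, 3.3329, -3.2977]
||prox(x)|| = 5.4555
Step 4: Proximal objective.
0.5*||prox-x||^2 = 2.7613
lambda*||prox|| = 12.8204
Total = 15.5818


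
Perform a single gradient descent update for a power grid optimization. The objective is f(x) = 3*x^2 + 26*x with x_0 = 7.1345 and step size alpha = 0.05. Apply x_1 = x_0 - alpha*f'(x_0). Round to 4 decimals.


We compute the gradient at x_0 and apply the update.
f'(x) = 6*x + 26
f'(7.1345) = 6*7.1345 + 26 = 68.807
x_1 = 7.1345 - 0.05*68.807 = 3.6942


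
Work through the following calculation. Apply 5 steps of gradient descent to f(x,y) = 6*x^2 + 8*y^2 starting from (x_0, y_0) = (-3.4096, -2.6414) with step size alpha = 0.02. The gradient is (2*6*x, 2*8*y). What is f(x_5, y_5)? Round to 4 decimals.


Gradient descent on f(x,y) = 6*x^2 + 8*y^2.
Starting point: (-3.4096, -2.6414), alpha = 0.02
Step 1: grad_x = 2*6*-3.4096 = -40.9152, grad_y = 2*8*-2.6414 = -42.2624
  x_1 = -3.4096 - 0.02*-40.9152 = -2.5913
  y_1 = -2.6414 - 0.02*-42.2624 = -1.7962
Step 2: grad_x = 2*6*-2.5913 = -31.0956, grad_y = 2*8*-1.7962 = -28.7384
  x_2 = -2.5913 - 0.02*-31.0956 = -1.9694
  y_2 = -1.7962 - 0.02*-28.7384 = -1.2214
Step 3: grad_x = 2*6*-1.9694 = -23.6326, grad_y = 2*8*-1.2214 = -19.5421
  x_3 = -1.9694 - 0.02*-23.6326 = -1.4967
  y_3 = -1.2214 - 0.02*-19.5421 = -0.8305
Step 4: grad_x = 2*6*-1.4967 = -17.9608, grad_y = 2*8*-0.8305 = -13.2887
  x_4 = -1.4967 - 0.02*-17.9608 = -1.1375
  y_4 = -0.8305 - 0.02*-13.2887 = -0.5648
Step 5: grad_x = 2*6*-1.1375 = -13.6502, grad_y = 2*8*-0.5648 = -9.0363
  x_5 = -1.1375 - 0.02*-13.6502 = -0.8645
  y_5 = -0.5648 - 0.02*-9.0363 = -0.384
f(-0.8645, -0.384) = 6*(-0.8645)^2 + 8*(-0.384)^2 = 5.6642


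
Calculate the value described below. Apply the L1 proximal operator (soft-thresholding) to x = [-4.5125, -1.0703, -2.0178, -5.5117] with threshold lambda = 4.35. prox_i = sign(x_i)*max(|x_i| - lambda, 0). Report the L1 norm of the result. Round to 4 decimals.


Soft-thresholding with lambda = 4.35:
prox(-4.5125) = sign(-4.5125)*max(|-4.5125| - 4.35, 0) = -0.1625
prox(-1.0703) = sign(-1.0703)*max(|-1.0703| - 4.35, 0) = 0.0
prox(-2.0178) = sign(-2.0178)*max(|-2.0178| - 4.35, 0) = 0.0
prox(-5.5117) = sign(-5.5117)*max(|-5.5117| - 4.35, 0) = -1.1617
prox(x) = [-0.1625, 0.0, 0.0, -1.1617]
||prox(x)||_1 = 0.1625 + 0.0 + 0.0 + 1.1617 = 1.3242


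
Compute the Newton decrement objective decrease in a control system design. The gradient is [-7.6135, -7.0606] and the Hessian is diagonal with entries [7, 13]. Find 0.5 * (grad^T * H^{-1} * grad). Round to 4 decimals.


Step 1: H is diagonal, so H^(-1) * g = [-1.0876, -0.5431].
Step 2: g^T H^(-1) g = sum_i g_i^2 / H_ii
  = (-7.6135)^2/7 + (-7.0606)^2/13
  = 8.2808 + 3.8348 = 12.1155
Step 3: Objective decrease = 0.5 * g^T H^(-1) g = 6.0578


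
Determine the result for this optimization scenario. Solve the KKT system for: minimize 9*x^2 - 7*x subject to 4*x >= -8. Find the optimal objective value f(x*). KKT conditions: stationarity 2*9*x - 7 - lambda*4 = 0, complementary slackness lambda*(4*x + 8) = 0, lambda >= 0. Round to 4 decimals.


Step 1: Try lambda = 0 (constraint inactive).
Stationarity: 2*9*x - 7 = 0
x* = 7/(2*9) = 7/18 = 0.3889 (rounded; the exact value 7/18 is used below)
Check constraint: 4*0.3889 = 1.5556 >= -8 -- satisfied.
Step 2: Compute optimal value.
f(x*) = 9*(7/18)^2 - 7*(7/18) = -1.3611


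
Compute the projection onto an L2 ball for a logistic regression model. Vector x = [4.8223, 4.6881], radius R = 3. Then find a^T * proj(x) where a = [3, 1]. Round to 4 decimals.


Step 1: Compute ||x|| (intermediates to 6 decimals).
||x|| = sqrt(4.8223^2 + 4.6881^2) = 6.725538
Step 2: Project.
Since ||x|| > R, scale = R/||x|| = 3/6.725538 = 0.446061, proj(x) = scale * x
proj(x) = [2.15104, 2.091179]
Step 3: Dot product.
a^T * proj(x) = 3*2.15104 + 1*2.091179 = 8.5443


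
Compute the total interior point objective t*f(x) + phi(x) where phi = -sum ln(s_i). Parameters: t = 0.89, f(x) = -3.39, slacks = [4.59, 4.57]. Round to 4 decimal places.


Step 1: Compute log-barrier.
ln values: [1.5239, 1.5195]
phi = -(1.5239 + 1.5195) = -3.0434
Step 2: Compute augmented objective.
t*f(x) = 0.89*-3.39 = -3.0171
Total = -3.0171 - 3.0434 = -6.0605


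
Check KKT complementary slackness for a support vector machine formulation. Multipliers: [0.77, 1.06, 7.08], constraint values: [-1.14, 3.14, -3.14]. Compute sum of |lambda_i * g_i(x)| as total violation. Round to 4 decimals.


KKT complementary slackness check:
lambda_1 * g_1 = 0.77 * -1.14 = -0.8778
lambda_2 * g_2 = 1.06 * 3.14 = 3.3284
lambda_3 * g_3 = 7.08 * -3.14 = -22.2312
Total violation = 0.8778 + 3.3284 + 22.2312 = 26.4374


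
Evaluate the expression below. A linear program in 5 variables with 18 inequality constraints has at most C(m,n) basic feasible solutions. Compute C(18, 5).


Each vertex corresponds to some choice of n active constraints out of m, so the number of vertices is at most C(m, n) = m! / (n!(m-n)!).
m = 18, n = 5
Numerator: 18 * 17 * 16 * 15 * 14
Denominator: 5! = 120
C(18, 5) = 8568


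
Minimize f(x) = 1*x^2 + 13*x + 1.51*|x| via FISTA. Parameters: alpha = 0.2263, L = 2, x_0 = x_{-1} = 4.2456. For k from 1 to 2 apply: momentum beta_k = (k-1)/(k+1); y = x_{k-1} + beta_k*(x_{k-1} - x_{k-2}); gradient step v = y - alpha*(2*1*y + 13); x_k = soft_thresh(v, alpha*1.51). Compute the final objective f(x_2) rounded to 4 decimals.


FISTA on f(x) = 1*x^2 + 13*x + 1.51*|x|
L = 2, alpha = 0.2263
Iteration 1: beta = 0.0, y = 4.2456 + 0.0*(4.2456 - 4.2456) = 4.2456
  grad(y) = 21.4912, v = y - alpha*grad = -0.6179
  prox(v) = soft_thresh(-0.6179, 0.3417) = -0.2761
Iteration 2: beta = 0.3333, y = -0.2761 + 0.3333*(-0.2761 - 4.2456) = -1.7834
  grad(y) = 9.4332, v = y - alpha*grad = -3.9181
  prox(v) = soft_thresh(-3.9181, 0.3417) = -3.5764
f(x_2) = 1*(-3.5764)^2 + 13*(-3.5764) + 1.51*|-3.5764| = -28.3023


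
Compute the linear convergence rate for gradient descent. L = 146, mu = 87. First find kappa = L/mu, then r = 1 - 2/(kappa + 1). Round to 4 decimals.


Step 1: Compute the condition number.
kappa = L/mu = 146/87 = 1.6782
Step 2: Compute the convergence rate.
r = 1 - 2/(kappa + 1) = 1 - 2*mu/(L + mu) = (L - mu)/(L + mu) = 59/233 = 0.2532


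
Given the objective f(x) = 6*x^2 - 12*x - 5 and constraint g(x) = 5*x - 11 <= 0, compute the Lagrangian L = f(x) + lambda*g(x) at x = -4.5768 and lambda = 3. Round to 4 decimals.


Step 1: Evaluate f(x).
f(-4.5768) = 6*(-4.5768)^2 - 12*(-4.5768) - 5 = 175.6042
Step 2: Evaluate g(x).
g(-4.5768) = 5*-4.5768 - 11 = -33.884
Step 3: Compute Lagrangian.
L = 175.6042 + 3*-33.884 = 73.9522


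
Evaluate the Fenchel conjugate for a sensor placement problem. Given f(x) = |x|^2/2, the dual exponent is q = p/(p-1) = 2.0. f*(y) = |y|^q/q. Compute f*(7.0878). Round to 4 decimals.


The conjugate exponent q satisfies 1/p + 1/q = 1.
p = 2, so q = 2/(2 - 1) = 2.0
|y|^q = 7.0878^2.0 = 50.2369
f*(7.0878) = 50.2369 / 2.0 = 25.1185


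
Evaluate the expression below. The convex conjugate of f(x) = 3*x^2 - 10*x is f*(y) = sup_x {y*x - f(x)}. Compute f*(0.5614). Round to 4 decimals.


f*(y) = sup_x {y*x - a*x^2 - b*x} = sup_x {(y-b)*x - a*x^2}
FOC: (y - b) - 2a*x = 0 => x* = (y - b)/(2a)
x* = (0.5614 + 10)/(2*3) = 1.7602
f*(0.5614) = (y-b)^2/(4a) = (0.5614 + 10)^2/(4*3)
= 111.5432/12 = 9.2953


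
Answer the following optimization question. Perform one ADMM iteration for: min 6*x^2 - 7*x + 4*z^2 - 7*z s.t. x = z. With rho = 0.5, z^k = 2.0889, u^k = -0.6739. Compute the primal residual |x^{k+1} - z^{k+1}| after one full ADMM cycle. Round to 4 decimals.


ADMM iteration with rho = 0.5, z^k = 2.0889, u^k = -0.6739
Step 1: x-update.
Minimize 6*x^2 - 7*x + (0.5/2)*(x - 2.0889 - 0.6739)^2
FOC: (2*6 + 0.5)*x = 7 + 0.5*(2.0889 + 0.6739)
x^{k+1} = 0.6705
Step 2: z-update.
Minimize 4*z^2 - 7*z + (0.5/2)*(0.6705 - z - 0.6739)^2
FOC: (2*4 + 0.5)*z = 7 + 0.5*(0.6705 - 0.6739)
z^{k+1} = 0.8233
Step 3: u-update.
u^{k+1} = -0.6739 + 0.6705 - 0.8233 = -0.8267
Step 4: Primal residual = |0.6705 - 0.8233| = 0.1528


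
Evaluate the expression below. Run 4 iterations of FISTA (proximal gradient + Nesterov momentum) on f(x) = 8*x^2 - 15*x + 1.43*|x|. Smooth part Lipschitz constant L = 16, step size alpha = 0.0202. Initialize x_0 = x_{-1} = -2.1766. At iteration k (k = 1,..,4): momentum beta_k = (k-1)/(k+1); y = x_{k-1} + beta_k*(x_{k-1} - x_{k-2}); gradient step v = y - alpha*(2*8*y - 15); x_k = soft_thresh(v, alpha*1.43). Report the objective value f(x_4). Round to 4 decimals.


FISTA on f(x) = 8*x^2 - 15*x + 1.43*|x|
L = 16, alpha = 0.0202
Iteration 1: beta = 0.0, y = -2.1766 + 0.0*(-2.1766 + 2.1766) = -2.1766
  grad(y) = -49.8256, v = y - alpha*grad = -1.1701
  prox(v) = soft_thresh(-1.1701, 0.0289) = -1.1412
Iteration 2: beta = 0.3333, y = -1.1412 + 0.3333*(-1.1412 + 2.1766) = -0.7961
  grad(y) = -27.7379, v = y - alpha*grad = -0.2358
  prox(v) = soft_thresh(-0.2358, 0.0289) = -0.2069
Iteration 3: beta = 0.5, y = -0.2069 + 0.5*(-0.2069 + 1.1412) = 0.2602
  grad(y) = -10.8363, v = y - alpha*grad = 0.4791
  prox(v) = soft_thresh(0.4791, 0.0289) = 0.4502
Iteration 4: beta = 0.6, y = 0.4502 + 0.6*(0.4502 + 0.2069) = 0.8445
  grad(y) = -1.4874, v = y - alpha*grad = 0.8746
  prox(v) = soft_thresh(0.8746, 0.0289) = 0.8457
f(x_4) = 8*0.8457^2 - 15*0.8457 + 1.43*|0.8457| = -5.7545


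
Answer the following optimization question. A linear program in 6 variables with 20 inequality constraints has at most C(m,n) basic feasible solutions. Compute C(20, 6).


Each vertex corresponds to some choice of n active constraints out of m, so the number of vertices is at most C(m, n) = m! / (n!(m-n)!).
m = 20, n = 6
Numerator: 20 * 19 * 18 * 17 * 16 * 15
Denominator: 6! = 720
C(20, 6) = 38760


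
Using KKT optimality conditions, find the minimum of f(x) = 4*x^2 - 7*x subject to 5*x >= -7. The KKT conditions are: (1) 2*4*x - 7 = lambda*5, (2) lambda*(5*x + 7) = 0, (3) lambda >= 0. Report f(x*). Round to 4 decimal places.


Step 1: Try lambda = 0 (constraint inactive).
Stationarity: 2*4*x - 7 = 0
x* = 7/(2*4) = 0.875
Check constraint: 5*0.875 = 4.375 >= -7 -- satisfied.
Step 2: Compute optimal value.
f(x*) = 4*0.875^2 - 7*0.875 = -3.0625


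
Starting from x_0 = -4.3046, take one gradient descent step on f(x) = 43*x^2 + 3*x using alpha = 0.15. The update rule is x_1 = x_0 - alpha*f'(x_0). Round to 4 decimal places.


We compute the gradient at x_0 and apply the update.
f'(x) = 86*x + 3
f'(-4.3046) = 86*-4.3046 + 3 = -367.1956
x_1 = -4.3046 - 0.15*-367.1956 = 50.7747


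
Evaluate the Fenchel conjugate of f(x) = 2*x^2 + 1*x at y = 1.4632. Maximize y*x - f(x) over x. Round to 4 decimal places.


f*(y) = sup_x {y*x - a*x^2 - b*x} = sup_x {(y-b)*x - a*x^2}
FOC: (y - b) - 2a*x = 0 => x* = (y - b)/(2a)
x* = (1.4632 - 1)/(2*2) = 0.1158
f*(1.4632) = (y-b)^2/(4a) = (1.4632 - 1)^2/(4*2)
= 0.2146/8 = 0.0268


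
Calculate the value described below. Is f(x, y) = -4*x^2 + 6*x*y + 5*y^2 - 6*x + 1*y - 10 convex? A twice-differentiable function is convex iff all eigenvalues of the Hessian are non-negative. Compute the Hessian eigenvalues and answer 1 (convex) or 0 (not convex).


The Hessian of f(x,y) = -4*x^2 + 6*x*y + 5*y^2 - 6*x + 1*y - 10 is:
H = [[-8, 6], [6, 10]]
Trace = -8 + 10 = 2
Determinant = -8*10 - (6)^2 = -116
Discriminant = (2)^2 - 4*-116 = 468.0
Eigenvalues: lambda_1 = -9.8167, lambda_2 = 11.8167
The function is not convex.

0


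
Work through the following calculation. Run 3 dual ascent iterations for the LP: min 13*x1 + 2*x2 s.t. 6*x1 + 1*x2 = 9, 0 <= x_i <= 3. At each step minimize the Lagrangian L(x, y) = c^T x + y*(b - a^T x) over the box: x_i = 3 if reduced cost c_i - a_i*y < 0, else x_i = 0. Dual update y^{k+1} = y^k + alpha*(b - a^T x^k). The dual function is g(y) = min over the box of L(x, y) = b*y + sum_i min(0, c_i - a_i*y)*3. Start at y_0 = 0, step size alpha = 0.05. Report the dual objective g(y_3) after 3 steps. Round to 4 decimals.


Dual ascent for LP: min 13*x1 + 2*x2, 6*x1 + 1*x2 = 9, 0 <= x_i <= 3
Step 1: y^k = 0.0, reduced costs: (13.0, 2.0)
  x^k = (0.0, 0.0), subgradient = b - a^T x = 9.0
  y^{k+1} = 0.0 + 0.05*9.0 = 0.45
Step 2: y^k = 0.45, reduced costs: (10.3, 1.55)
  x^k = (0.0, 0.0), subgradient = b - a^T x = 9.0
  y^{k+1} = 0.45 + 0.05*9.0 = 0.9
Step 3: y^k = 0.9, reduced costs: (7.6, 1.1)
  x^k = (0.0, 0.0), subgradient = b - a^T x = 9.0
  y^{k+1} = 0.9 + 0.05*9.0 = 1.35
Dual objective at y_3 = 1.35: reduced costs (4.9, 0.65), box minimizer x = (0.0, 0.0)
g(y_3) = b*y + (c1 - a1*y)*x1 + (c2 - a2*y)*x2 = 9*1.35 + 4.9*0.0 + 0.65*0.0 = 12.15 + 0.0 + 0.0 = 12.15


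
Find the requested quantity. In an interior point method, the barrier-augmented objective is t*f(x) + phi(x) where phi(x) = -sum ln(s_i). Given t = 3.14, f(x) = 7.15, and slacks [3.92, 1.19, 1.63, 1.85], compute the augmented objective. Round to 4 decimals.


Step 1: Compute log-barrier.
ln values: [1.3661, 0.174, 0.4886, 0.6152]
phi = -(1.3661 + 0.174 + 0.4886 + 0.6152) = -2.6438
Step 2: Compute augmented objective.
t*f(x) = 3.14*7.15 = 22.451
Total = 22.451 - 2.6438 = 19.8072


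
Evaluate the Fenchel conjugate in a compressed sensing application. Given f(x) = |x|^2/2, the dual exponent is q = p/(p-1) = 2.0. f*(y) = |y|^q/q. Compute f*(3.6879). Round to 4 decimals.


The conjugate exponent q satisfies 1/p + 1/q = 1.
p = 2, so q = 2/(2 - 1) = 2.0
|y|^q = 3.6879^2.0 = 13.6006
f*(3.6879) = 13.6006 / 2.0 = 6.8003


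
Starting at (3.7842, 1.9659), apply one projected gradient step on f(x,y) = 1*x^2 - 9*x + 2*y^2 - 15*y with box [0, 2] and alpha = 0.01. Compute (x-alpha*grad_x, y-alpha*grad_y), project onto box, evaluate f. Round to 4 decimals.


Step 1: Compute gradient at (3.7842, 1.9659).
grad_x = 2*1*3.7842 - 9 = -1.4316
grad_y = 2*2*1.9659 - 15 = -7.1364
Step 2: Gradient step.
x_raw = 3.7842 - 0.01*-1.4316 = 3.7985
y_raw = 1.9659 - 0.01*-7.1364 = 2.0373
Step 3: Project onto [0, 2].
x_proj = clip(3.7985) = 2.0
y_proj = clip(2.0373) = 2.0
Step 4: Evaluate f.
f(2.0, 2.0) = -36.0


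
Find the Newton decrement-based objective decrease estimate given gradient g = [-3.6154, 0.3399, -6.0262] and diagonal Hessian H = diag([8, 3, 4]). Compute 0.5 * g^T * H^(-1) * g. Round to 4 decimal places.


Step 1: H is diagonal, so H^(-1) * g = [-0.4519, 0.1133, -1.5066].
Step 2: g^T H^(-1) g = sum_i g_i^2 / H_ii
  = (-3.6154)^2/8 + (0.3399)^2/3 + (-6.0262)^2/4
  = 1.6339 + 0.0385 + 9.0788 = 10.7512
Step 3: Objective decrease = 0.5 * g^T H^(-1) g = 5.3756


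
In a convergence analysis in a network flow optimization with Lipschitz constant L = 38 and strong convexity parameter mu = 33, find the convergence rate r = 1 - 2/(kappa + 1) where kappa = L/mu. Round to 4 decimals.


Step 1: Compute the condition number.
kappa = L/mu = 38/33 = 1.1515
Step 2: Compute the convergence rate.
r = 1 - 2/(kappa + 1) = 1 - 2*mu/(L + mu) = (L - mu)/(L + mu) = 5/71 = 0.0704


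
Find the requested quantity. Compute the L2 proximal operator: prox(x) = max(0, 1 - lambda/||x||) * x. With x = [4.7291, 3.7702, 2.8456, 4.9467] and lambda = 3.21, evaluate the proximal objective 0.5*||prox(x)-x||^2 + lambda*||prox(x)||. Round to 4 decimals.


Step 1: Compute ||x||.
||x|| = 8.3154
Step 2: Compute scaling factor.
scale = max(0, 1 - 3.21/8.3154) = 0.614
Step 3: prox(x) = [2.9035, 2.3148, 1.7471, 3.0371]
||prox(x)|| = 5.1054
Step 4: Proximal objective.
0.5*||prox-x||^2 = 5.1521
lambda*||prox|| = 16.3883
Total = 21.5404


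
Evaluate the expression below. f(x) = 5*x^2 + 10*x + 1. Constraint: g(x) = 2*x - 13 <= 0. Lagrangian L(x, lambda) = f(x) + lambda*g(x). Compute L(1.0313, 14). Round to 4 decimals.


Step 1: Evaluate f(x).
f(1.0313) = 5*1.0313^2 + 10*1.0313 + 1 = 16.6309
Step 2: Evaluate g(x).
g(1.0313) = 2*1.0313 - 13 = -10.9374
Step 3: Compute Lagrangian.
L = 16.6309 + 14*-10.9374 = -136.4927


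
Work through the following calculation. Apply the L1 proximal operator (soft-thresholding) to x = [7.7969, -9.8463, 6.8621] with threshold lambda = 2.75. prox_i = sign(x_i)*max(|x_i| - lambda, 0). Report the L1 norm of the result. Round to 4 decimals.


Soft-thresholding with lambda = 2.75:
prox(7.7969) = sign(7.7969)*max(|7.7969| - 2.75, 0) = 5.0469
prox(-9.8463) = sign(-9.8463)*max(|-9.8463| - 2.75, 0) = -7.0963
prox(6.8621) = sign(6.8621)*max(|6.8621| - 2.75, 0) = 4.1121
prox(x) = [5.0469, -7.0963, 4.1121]
||prox(x)||_1 = 5.0469 + 7.0963 + 4.1121 = 16.2553


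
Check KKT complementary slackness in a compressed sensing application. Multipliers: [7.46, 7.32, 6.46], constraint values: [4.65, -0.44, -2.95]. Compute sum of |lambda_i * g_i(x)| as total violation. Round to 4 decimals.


KKT complementary slackness check:
lambda_1 * g_1 = 7.46 * 4.65 = 34.689
lambda_2 * g_2 = 7.32 * -0.44 = -3.2208
lambda_3 * g_3 = 6.46 * -2.95 = -19.057
Total violation = 34.689 + 3.2208 + 19.057 = 56.9668


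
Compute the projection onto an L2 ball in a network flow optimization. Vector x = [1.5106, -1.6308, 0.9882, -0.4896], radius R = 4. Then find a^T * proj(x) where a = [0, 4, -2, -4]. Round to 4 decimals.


Step 1: Compute ||x|| (intermediates to 6 decimals).
||x|| = sqrt(1.5106^2 + (-1.6308)^2 + 0.9882^2 + (-0.4896)^2) = 2.481465
Step 2: Project.
Since ||x|| <= R, proj = x (no scaling needed).
proj(x) = [1.5106, -1.6308, 0.9882, -0.4896]
Step 3: Dot product.
a^T * proj(x) = 0*1.5106 + 4*(-1.6308) - 2*0.9882 - 4*(-0.4896) = -6.5412


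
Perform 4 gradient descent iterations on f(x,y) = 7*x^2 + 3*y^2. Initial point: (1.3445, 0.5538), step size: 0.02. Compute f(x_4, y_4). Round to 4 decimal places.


Gradient descent on f(x,y) = 7*x^2 + 3*y^2.
Starting point: (1.3445, 0.5538), alpha = 0.02
Step 1: grad_x = 2*7*1.3445 = 18.823, grad_y = 2*3*0.5538 = 3.3228
  x_1 = 1.3445 - 0.02*18.823 = 0.968
  y_1 = 0.5538 - 0.02*3.3228 = 0.4873
Step 2: grad_x = 2*7*0.968 = 13.5526, grad_y = 2*3*0.4873 = 2.9241
  x_2 = 0.968 - 0.02*13.5526 = 0.697
  y_2 = 0.4873 - 0.02*2.9241 = 0.4289
Step 3: grad_x = 2*7*0.697 = 9.7578, grad_y = 2*3*0.4289 = 2.5732
  x_3 = 0.697 - 0.02*9.7578 = 0.5018
  y_3 = 0.4289 - 0.02*2.5732 = 0.3774
Step 4: grad_x = 2*7*0.5018 = 7.0256, grad_y = 2*3*0.3774 = 2.2644
  x_4 = 0.5018 - 0.02*7.0256 = 0.3613
  y_4 = 0.3774 - 0.02*2.2644 = 0.3321
f(0.3613, 0.3321) = 7*0.3613^2 + 3*0.3321^2 = 1.2448


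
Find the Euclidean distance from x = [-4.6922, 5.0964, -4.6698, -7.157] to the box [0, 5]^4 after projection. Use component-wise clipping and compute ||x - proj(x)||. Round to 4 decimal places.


Project each component onto [0, 5].
clip(-4.6922) = 0.0, clip(5.0964) = 5.0, clip(-4.6698) = 0.0, clip(-7.157) = 0.0
Projection = [0.0, 5.0, 0.0, 0.0]
Squared diffs: [22.0167, 0.0093, 21.807, 51.2226]
Distance = sqrt(95.0556) = 9.7497


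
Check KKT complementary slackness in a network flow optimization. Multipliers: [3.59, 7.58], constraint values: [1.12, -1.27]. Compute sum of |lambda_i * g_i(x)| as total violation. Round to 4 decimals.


KKT complementary slackness check:
lambda_1 * g_1 = 3.59 * 1.12 = 4.0208
lambda_2 * g_2 = 7.58 * -1.27 = -9.6266
Total violation = 4.0208 + 9.6266 = 13.6474


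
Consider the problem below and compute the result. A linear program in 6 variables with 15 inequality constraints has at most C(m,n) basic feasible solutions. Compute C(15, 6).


Each vertex corresponds to some choice of n active constraints out of m, so the number of vertices is at most C(m, n) = m! / (n!(m-n)!).
m = 15, n = 6
Numerator: 15 * 14 * 13 * 12 * 11 * 10
Denominator: 6! = 720
C(15, 6) = 5005


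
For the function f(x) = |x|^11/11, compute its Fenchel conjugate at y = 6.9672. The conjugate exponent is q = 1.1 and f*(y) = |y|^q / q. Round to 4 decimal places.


The conjugate exponent q satisfies 1/p + 1/q = 1.
p = 11, so q = 11/(11 - 1) = 1.1
|y|^q = 6.9672^1.1 = 8.4599
f*(6.9672) = 8.4599 / 1.1 = 7.6908


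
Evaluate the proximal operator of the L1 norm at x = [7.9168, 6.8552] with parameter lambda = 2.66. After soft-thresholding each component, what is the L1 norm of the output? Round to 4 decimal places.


Soft-thresholding with lambda = 2.66:
prox(7.9168) = sign(7.9168)*max(|7.9168| - 2.66, 0) = 5.2568
prox(6.8552) = sign(6.8552)*max(|6.8552| - 2.66, 0) = 4.1952
prox(x) = [5.2568, 4.1952]
||prox(x)||_1 = 5.2568 + 4.1952 = 9.452


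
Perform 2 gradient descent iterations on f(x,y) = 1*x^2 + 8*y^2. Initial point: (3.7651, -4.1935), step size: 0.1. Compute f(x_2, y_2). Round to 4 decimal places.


Gradient descent on f(x,y) = 1*x^2 + 8*y^2.
Starting point: (3.7651, -4.1935), alpha = 0.1
Step 1: grad_x = 2*1*3.7651 = 7.5302, grad_y = 2*8*-4.1935 = -67.096
  x_1 = 3.7651 - 0.1*7.5302 = 3.0121
  y_1 = -4.1935 - 0.1*-67.096 = 2.5161
Step 2: grad_x = 2*1*3.0121 = 6.0242, grad_y = 2*8*2.5161 = 40.2576
  x_2 = 3.0121 - 0.1*6.0242 = 2.4097
  y_2 = 2.5161 - 0.1*40.2576 = -1.5097
f(2.4097, -1.5097) = 1*2.4097^2 + 8*(-1.5097)^2 = 24.0391


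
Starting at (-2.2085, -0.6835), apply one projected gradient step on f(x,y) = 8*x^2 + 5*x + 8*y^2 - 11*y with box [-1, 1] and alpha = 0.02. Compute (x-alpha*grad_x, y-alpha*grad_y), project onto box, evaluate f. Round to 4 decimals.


Step 1: Compute gradient at (-2.2085, -0.6835).
grad_x = 2*8*-2.2085 + 5 = -30.336
grad_y = 2*8*-0.6835 - 11 = -21.936
Step 2: Gradient step.
x_raw = -2.2085 - 0.02*-30.336 = -1.6018
y_raw = -0.6835 - 0.02*-21.936 = -0.2448
Step 3: Project onto [-1, 1].
x_proj = clip(-1.6018) = -1.0
y_proj = clip(-0.2448) = -0.2448
Step 4: Evaluate f.
f(-1.0, -0.2448) = 6.1719


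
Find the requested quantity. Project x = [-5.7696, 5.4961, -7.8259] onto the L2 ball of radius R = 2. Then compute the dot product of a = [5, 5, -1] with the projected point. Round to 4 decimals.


Step 1: Compute ||x|| (intermediates to 6 decimals).
||x|| = sqrt((-5.7696)^2 + 5.4961^2 + (-7.8259)^2) = 11.168711
Step 2: Project.
Since ||x|| > R, scale = R/||x|| = 2/11.168711 = 0.179072, proj(x) = scale * x
proj(x) = [-1.033174, 0.984198, -1.4014]
Step 3: Dot product.
a^T * proj(x) = 5*(-1.033174) + 5*0.984198 - 1*(-1.4014) = 1.1565


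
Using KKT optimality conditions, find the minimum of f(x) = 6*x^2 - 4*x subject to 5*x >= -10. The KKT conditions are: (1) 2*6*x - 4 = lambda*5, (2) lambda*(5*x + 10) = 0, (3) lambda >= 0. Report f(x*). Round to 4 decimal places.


Step 1: Try lambda = 0 (constraint inactive).
Stationarity: 2*6*x - 4 = 0
x* = 4/(2*6) = 1/3 = 0.3333 (rounded; the exact value 1/3 is used below)
Check constraint: 5*0.3333 = 1.6665 >= -10 -- satisfied.
Step 2: Compute optimal value.
f(x*) = 6*(1/3)^2 - 4*(1/3) = -0.6667


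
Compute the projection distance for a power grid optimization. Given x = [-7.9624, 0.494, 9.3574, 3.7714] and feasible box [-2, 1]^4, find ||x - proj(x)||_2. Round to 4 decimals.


Project each component onto [-2, 1].
clip(-7.9624) = -2.0, clip(0.494) = 0.494, clip(9.3574) = 1.0, clip(3.7714) = 1.0
Projection = [-2.0, 0.494, 1.0, 1.0]
Squared diffs: [35.5502, 0.0, 69.8461, 7.6807]
Distance = sqrt(113.077) = 10.6338


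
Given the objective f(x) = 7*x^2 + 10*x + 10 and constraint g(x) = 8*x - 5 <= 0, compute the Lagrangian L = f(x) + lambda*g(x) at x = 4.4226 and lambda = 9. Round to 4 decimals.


Step 1: Evaluate f(x).
f(4.4226) = 7*4.4226^2 + 10*4.4226 + 10 = 191.1417
Step 2: Evaluate g(x).
g(4.4226) = 8*4.4226 - 5 = 30.3808
Step 3: Compute Lagrangian.
L = 191.1417 + 9*30.3808 = 464.5689


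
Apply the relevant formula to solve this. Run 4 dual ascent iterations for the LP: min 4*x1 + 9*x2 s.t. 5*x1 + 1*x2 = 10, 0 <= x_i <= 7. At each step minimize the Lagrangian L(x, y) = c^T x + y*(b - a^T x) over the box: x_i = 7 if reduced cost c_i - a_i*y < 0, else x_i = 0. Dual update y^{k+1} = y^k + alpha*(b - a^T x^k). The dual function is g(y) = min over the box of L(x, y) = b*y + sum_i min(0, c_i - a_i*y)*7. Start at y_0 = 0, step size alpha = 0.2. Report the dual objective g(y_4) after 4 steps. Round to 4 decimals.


Dual ascent for LP: min 4*x1 + 9*x2, 5*x1 + 1*x2 = 10, 0 <= x_i <= 7
Step 1: y^k = 0.0, reduced costs: (4.0, 9.0)
  x^k = (0.0, 0.0), subgradient = b - a^T x = 10.0
  y^{k+1} = 0.0 + 0.2*10.0 = 2.0
Step 2: y^k = 2.0, reduced costs: (-6.0, 7.0)
  x^k = (7.0, 0.0), subgradient = b - a^T x = -25.0
  y^{k+1} = 2.0 + 0.2*-25.0 = -3.0
Step 3: y^k = -3.0, reduced costs: (19.0, 12.0)
  x^k = (0.0, 0.0), subgradient = b - a^T x = 10.0
  y^{k+1} = -3.0 + 0.2*10.0 = -1.0
Step 4: y^k = -1.0, reduced costs: (9.0, 10.0)
  x^k = (0.0, 0.0), subgradient = b - a^T x = 10.0
  y^{k+1} = -1.0 + 0.2*10.0 = 1.0
Dual objective at y_4 = 1.0: reduced costs (-1.0, 8.0), box minimizer x = (7.0, 0.0)
g(y_4) = b*y + (c1 - a1*y)*x1 + (c2 - a2*y)*x2 = 10*1.0 + (-1.0)*7.0 + 8.0*0.0 = 10.0 - 7.0 + 0.0 = 3.0


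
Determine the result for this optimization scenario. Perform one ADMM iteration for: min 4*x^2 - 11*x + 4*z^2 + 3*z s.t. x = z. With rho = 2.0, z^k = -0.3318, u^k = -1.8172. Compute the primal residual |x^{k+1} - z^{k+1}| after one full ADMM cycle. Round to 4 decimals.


ADMM iteration with rho = 2.0, z^k = -0.3318, u^k = -1.8172
Step 1: x-update.
Minimize 4*x^2 - 11*x + (2.0/2)*(x + 0.3318 - 1.8172)^2
FOC: (2*4 + 2.0)*x = 11 + 2.0*(-0.3318 + 1.8172)
x^{k+1} = 1.3971
Step 2: z-update.
Minimize 4*z^2 + 3*z + (2.0/2)*(1.3971 - z - 1.8172)^2
FOC: (2*4 + 2.0)*z = -3 + 2.0*(1.3971 - 1.8172)
z^{k+1} = -0.384
Step 3: u-update.
u^{k+1} = -1.8172 + 1.3971 + 0.384 = -0.0361
Step 4: Primal residual = |1.3971 + 0.384| = 1.7811


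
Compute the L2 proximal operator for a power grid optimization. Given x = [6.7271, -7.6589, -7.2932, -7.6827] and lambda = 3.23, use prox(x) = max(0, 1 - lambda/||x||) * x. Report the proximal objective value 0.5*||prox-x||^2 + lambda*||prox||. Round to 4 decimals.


Step 1: Compute ||x||.
||x|| = 14.7013
Step 2: Compute scaling factor.
scale = max(0, 1 - 3.23/14.7013) = 0.7803
Step 3: prox(x) = [5.2491, -5.9762, -5.6908, -5.9947]
||prox(x)|| = 11.4713
Step 4: Proximal objective.
0.5*||prox-x||^2 = 5.2165
lambda*||prox|| = 37.0523
Total = 42.2686


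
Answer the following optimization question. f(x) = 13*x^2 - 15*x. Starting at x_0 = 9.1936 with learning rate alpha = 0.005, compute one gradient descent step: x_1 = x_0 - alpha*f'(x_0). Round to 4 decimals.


We compute the gradient at x_0 and apply the update.
f'(x) = 26*x - 15
f'(9.1936) = 26*9.1936 - 15 = 224.0336
x_1 = 9.1936 - 0.005*224.0336 = 8.0734


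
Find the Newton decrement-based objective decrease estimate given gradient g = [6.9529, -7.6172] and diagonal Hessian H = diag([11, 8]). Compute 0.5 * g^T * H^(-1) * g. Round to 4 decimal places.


Step 1: H is diagonal, so H^(-1) * g = [0.6321, -0.9522].
Step 2: g^T H^(-1) g = sum_i g_i^2 / H_ii
  = (6.9529)^2/11 + (-7.6172)^2/8
  = 4.3948 + 7.2527 = 11.6475
Step 3: Objective decrease = 0.5 * g^T H^(-1) g = 5.8238


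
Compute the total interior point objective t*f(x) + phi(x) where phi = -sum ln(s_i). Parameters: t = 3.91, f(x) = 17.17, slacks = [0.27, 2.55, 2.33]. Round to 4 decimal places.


Step 1: Compute log-barrier.
ln values: [-1.3093, 0.9361, 0.8459]
phi = -(-1.3093 + 0.9361 + 0.8459) = -0.4726
Step 2: Compute augmented objective.
t*f(x) = 3.91*17.17 = 67.1347
Total = 67.1347 - 0.4726 = 66.6621


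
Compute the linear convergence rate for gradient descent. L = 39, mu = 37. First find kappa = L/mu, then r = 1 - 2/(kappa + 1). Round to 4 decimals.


Step 1: Compute the condition number.
kappa = L/mu = 39/37 = 1.0541
Step 2: Compute the convergence rate.
r = 1 - 2/(kappa + 1) = 1 - 2*mu/(L + mu) = (L - mu)/(L + mu) = 2/76 = 0.0263


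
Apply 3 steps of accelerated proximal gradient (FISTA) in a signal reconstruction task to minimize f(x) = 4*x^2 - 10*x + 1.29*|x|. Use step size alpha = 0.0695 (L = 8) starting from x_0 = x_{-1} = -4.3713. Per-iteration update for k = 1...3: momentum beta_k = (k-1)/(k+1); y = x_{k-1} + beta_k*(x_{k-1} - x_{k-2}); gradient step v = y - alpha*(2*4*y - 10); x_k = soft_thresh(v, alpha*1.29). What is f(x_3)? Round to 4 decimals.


FISTA on f(x) = 4*x^2 - 10*x + 1.29*|x|
L = 8, alpha = 0.0695
Iteration 1: beta = 0.0, y = -4.3713 + 0.0*(-4.3713 + 4.3713) = -4.3713
  grad(y) = -44.9704, v = y - alpha*grad = -1.2459
  prox(v) = soft_thresh(-1.2459, 0.0897) = -1.1562
Iteration 2: beta = 0.3333, y = -1.1562 + 0.3333*(-1.1562 + 4.3713) = -0.0845
  grad(y) = -10.676, v = y - alpha*grad = 0.6575
  prox(v) = soft_thresh(0.6575, 0.0897) = 0.5678
Iteration 3: beta = 0.5, y = 0.5678 + 0.5*(0.5678 + 1.1562) = 1.4298
  grad(y) = 1.4387, v = y - alpha*grad = 1.3298
  prox(v) = soft_thresh(1.3298, 0.0897) = 1.2402
f(x_3) = 4*1.2402^2 - 10*1.2402 + 1.29*|1.2402| = -4.6498


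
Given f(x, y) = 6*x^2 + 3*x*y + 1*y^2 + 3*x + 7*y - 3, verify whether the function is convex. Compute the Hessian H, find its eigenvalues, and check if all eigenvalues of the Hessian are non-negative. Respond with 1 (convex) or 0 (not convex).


The Hessian of f(x,y) = 6*x^2 + 3*x*y + 1*y^2 + 3*x + 7*y - 3 is:
H = [[12, 3], [3, 2]]
Trace = 12 + 2 = 14
Determinant = 12*2 - (3)^2 = 15
Discriminant = (14)^2 - 4*15 = 136.0
Eigenvalues: lambda_1 = 1.169, lambda_2 = 12.831
The function is convex.

1


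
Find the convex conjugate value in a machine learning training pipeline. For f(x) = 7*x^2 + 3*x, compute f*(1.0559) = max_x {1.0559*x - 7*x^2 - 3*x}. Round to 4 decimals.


f*(y) = sup_x {y*x - a*x^2 - b*x} = sup_x {(y-b)*x - a*x^2}
FOC: (y - b) - 2a*x = 0 => x* = (y - b)/(2a)
x* = (1.0559 - 3)/(2*7) = -0.1389
f*(1.0559) = (y-b)^2/(4a) = (1.0559 - 3)^2/(4*7)
= 3.7795/28 = 0.135


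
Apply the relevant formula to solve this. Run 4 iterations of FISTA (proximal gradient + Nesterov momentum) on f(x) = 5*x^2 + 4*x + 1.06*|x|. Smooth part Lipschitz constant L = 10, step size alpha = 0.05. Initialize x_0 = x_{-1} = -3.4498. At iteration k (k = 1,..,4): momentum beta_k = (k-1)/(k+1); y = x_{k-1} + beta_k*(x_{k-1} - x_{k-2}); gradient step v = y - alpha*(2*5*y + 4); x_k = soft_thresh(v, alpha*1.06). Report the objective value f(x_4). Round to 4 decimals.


FISTA on f(x) = 5*x^2 + 4*x + 1.06*|x|
L = 10, alpha = 0.05
Iteration 1: beta = 0.0, y = -3.4498 + 0.0*(-3.4498 + 3.4498) = -3.4498
  grad(y) = -30.498, v = y - alpha*grad = -1.9249
  prox(v) = soft_thresh(-1.9249, 0.053) = -1.8719
Iteration 2: beta = 0.3333, y = -1.8719 + 0.3333*(-1.8719 + 3.4498) = -1.3459
  grad(y) = -9.4593, v = y - alpha*grad = -0.873
  prox(v) = soft_thresh(-0.873, 0.053) = -0.82
Iteration 3: beta = 0.5, y = -0.82 + 0.5*(-0.82 + 1.8719) = -0.294
  grad(y) = 1.06, v = y - alpha*grad = -0.347
  prox(v) = soft_thresh(-0.347, 0.053) = -0.294
Iteration 4: beta = 0.6, y = -0.294 + 0.6*(-0.294 + 0.82) = 0.0216
  grad(y) = 4.2158, v = y - alpha*grad = -0.1892
  prox(v) = soft_thresh(-0.1892, 0.053) = -0.1362
f(x_4) = 5*(-0.1362)^2 + 4*(-0.1362) + 1.06*|-0.1362| = -0.3077
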